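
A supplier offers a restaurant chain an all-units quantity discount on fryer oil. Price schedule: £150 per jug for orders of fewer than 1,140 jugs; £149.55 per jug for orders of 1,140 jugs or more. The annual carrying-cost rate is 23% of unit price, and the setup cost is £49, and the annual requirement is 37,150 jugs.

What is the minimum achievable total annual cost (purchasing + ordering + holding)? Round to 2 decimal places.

H₁ = 23%×£150 = £34.5000;  H₂ = 23%×£149.55 = £34.3965
EOQ₁ = √(2×37,150×49/34.5000) = 324.85  (< 1,140, feasible at tier 1)
EOQ₂ = √(2×37,150×49/34.3965) = 325.34  (< 1,140 → use Q = 1,140 at tier-2 price)
TC(tier 1 (EOQ₁), Q≈324.9) = £5,583,707.33
TC(tier 2, Q≈1,140.0) = £5,576,985.30
Minimum at tier 2: £5,576,985.30

£5,576,985.30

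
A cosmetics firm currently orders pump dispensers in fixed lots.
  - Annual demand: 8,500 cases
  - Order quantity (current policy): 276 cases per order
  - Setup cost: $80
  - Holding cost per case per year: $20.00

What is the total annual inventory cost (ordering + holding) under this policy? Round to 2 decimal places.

Annual ordering cost = (D/Q)·S = (8,500/276) × 80 = $2,463.77
Annual holding cost  = (Q/2)·H = (276/2) × 20 = $2,760.00
Total = $2,463.77 + $2,760.00 = $5,223.77

$5,223.77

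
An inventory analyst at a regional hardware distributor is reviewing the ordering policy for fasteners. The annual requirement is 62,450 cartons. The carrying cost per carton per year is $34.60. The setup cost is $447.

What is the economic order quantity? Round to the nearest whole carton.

1,270 cartons

2DS/H = 2·62,450·447/34.6 = 1,613,592.49
EOQ = √1,613,592.49 ≈ 1,270.27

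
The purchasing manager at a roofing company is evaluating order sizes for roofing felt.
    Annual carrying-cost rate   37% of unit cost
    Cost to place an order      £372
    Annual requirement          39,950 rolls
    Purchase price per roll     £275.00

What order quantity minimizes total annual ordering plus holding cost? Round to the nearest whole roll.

H = i·C = 0.37 × £275 = £101.7500 per roll-year
Q* = √(2·D·S / H) = √(2·39,950·372 / 101.75) = √292,116.0 ≈ 540.48

540 rolls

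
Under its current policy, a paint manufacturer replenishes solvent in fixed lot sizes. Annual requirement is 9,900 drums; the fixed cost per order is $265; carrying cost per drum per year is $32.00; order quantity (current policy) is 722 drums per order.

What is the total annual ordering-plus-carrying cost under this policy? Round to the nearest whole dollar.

Annual ordering cost = (D/Q)·S = (9,900/722) × 265 = $3,633.66
Annual holding cost  = (Q/2)·H = (722/2) × 32 = $11,552.00
Total = $3,633.66 + $11,552.00 = $15,185.66

$15,186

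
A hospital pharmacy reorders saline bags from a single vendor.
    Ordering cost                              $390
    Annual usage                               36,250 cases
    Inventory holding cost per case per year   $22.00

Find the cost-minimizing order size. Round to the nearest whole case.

1,134 cases

Optimal lot size Q* = (2 × 36,250 × $390 / $22)^½ ≈ 1,133.68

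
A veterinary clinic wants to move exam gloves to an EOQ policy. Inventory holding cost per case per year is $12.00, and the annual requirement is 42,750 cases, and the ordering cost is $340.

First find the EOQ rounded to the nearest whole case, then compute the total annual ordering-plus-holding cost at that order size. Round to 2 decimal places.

$18,677.26

Optimal lot size Q* = (2 × 42,750 × $340 / $12)^½ ≈ 1,556.44 → Q = 1,556 cases
Ordering: D/Q × S = 42,750/1,556 × $340 = $9,341.26
Holding:  Q/2 × H = 1,556/2 × $12 = $9,336.00
Total = $9,341.26 + $9,336.00 = $18,677.26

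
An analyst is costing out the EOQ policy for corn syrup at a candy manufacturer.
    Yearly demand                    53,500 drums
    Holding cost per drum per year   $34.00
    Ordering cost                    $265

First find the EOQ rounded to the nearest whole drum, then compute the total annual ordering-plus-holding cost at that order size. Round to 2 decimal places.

2DS/H = 2·53,500·265/34 = 833,970.59
EOQ = √833,970.59 ≈ 913.22 → Q = 913 drums
Ordering: D/Q × S = 53,500/913 × $265 = $15,528.48
Holding:  Q/2 × H = 913/2 × $34 = $15,521.00
Total = $15,528.48 + $15,521.00 = $31,049.48

$31,049.48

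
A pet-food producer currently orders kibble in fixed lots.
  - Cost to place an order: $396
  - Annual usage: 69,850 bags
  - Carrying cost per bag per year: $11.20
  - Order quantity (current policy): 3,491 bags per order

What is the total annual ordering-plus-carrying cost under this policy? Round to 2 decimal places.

$27,473.00

Ordering: D/Q × S = 69,850/3,491 × $396 = $7,923.40
Holding:  Q/2 × H = 3,491/2 × $11.2 = $19,549.60
Total = $7,923.40 + $19,549.60 = $27,473.00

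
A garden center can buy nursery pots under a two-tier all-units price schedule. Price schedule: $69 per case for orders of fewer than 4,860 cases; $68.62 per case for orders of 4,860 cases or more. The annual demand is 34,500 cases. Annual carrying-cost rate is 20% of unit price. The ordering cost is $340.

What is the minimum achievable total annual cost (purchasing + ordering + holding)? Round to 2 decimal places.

H₁ = 20%×$69 = $13.8000;  H₂ = 20%×$68.62 = $13.7240
EOQ₁ = √(2×34,500×340/13.8000) = 1,303.84  (< 4,860, feasible at tier 1)
EOQ₂ = √(2×34,500×340/13.7240) = 1,307.45  (< 4,860 → use Q = 4,860 at tier-2 price)
TC(tier 1 (EOQ₁), Q≈1,303.8) = $2,398,493.00
TC(tier 2, Q≈4,860.0) = $2,403,152.90
Minimum at tier 1 (EOQ₁): $2,398,493.00

$2,398,493.00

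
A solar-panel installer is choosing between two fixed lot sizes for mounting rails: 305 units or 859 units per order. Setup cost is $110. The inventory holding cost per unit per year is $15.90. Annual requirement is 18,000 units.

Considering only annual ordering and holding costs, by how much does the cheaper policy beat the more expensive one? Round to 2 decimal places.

$217.50

For each Q, cost = (D/Q)·S + (Q/2)·H.
TC(305) = (18,000/305)×110 + (305/2)×15.9 = $8,916.55
TC(859) = (18,000/859)×110 + (859/2)×15.9 = $9,134.06
|ΔTC| = |$8,916.55 − $9,134.06| = $217.50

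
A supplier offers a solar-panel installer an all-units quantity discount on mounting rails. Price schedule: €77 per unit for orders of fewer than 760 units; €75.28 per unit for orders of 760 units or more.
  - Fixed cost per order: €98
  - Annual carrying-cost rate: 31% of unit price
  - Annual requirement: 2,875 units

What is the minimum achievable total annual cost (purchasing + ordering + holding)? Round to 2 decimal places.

H₁ = 31%×€77 = €23.8700;  H₂ = 31%×€75.28 = €23.3368
EOQ₁ = √(2×2,875×98/23.8700) = 153.65  (< 760, feasible at tier 1)
EOQ₂ = √(2×2,875×98/23.3368) = 155.39  (< 760 → use Q = 760 at tier-2 price)
TC(tier 1 (EOQ₁), Q≈153.6) = €225,042.53
TC(tier 2, Q≈760.0) = €225,668.71
Minimum at tier 1 (EOQ₁): €225,042.53

€225,042.53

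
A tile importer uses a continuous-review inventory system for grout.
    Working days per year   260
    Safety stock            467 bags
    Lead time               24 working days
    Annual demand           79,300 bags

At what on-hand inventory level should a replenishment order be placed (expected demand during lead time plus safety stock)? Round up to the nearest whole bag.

Daily demand d = 79,300 / 260 = 305.000 bags/day
Demand during lead time = 305.000 × 24 = 7,320.00
Reorder point = 7,320.00 + 467 = 7,787.00 → round up

7,787 bags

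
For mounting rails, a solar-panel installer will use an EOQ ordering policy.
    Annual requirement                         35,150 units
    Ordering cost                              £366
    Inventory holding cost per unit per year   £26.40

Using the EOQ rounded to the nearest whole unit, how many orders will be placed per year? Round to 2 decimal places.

Optimal lot size Q* = (2 × 35,150 × £366 / £26.4)^½ ≈ 987.23 → Q = 987
Orders per year = D/Q = 35,150 / 987 = 35.613

35.61 orders per year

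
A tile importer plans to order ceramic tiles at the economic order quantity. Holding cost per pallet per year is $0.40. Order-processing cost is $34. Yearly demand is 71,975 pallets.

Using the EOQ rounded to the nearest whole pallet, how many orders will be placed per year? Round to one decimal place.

20.6 orders per year

Q* = √(2·D·S / H) = √(2·71,975·34 / 0.4) = √12,235,750.0 ≈ 3,497.96 → Q = 3,498
Orders per year = D/Q = 71,975 / 3,498 = 20.576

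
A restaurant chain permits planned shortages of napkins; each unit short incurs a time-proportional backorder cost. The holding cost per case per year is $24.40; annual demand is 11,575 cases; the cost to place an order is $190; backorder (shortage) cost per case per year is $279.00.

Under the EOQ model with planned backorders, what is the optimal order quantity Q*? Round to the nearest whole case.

Basic EOQ = √(2·11,575·190/24.4) = 424.578
Backorder adjustment √((H+b)/b) = √((24.4+279)/279) = 1.0428
Q* = 424.578 × 1.0428 ≈ 442.75

443 cases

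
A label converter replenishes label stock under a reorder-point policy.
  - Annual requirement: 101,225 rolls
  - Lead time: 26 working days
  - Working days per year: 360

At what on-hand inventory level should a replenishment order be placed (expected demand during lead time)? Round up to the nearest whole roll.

7,311 rolls

Daily demand d = 101,225 / 360 = 281.181 rolls/day
Demand during lead time = 281.181 × 26 = 7,310.69
Reorder point = 7,310.69 → round up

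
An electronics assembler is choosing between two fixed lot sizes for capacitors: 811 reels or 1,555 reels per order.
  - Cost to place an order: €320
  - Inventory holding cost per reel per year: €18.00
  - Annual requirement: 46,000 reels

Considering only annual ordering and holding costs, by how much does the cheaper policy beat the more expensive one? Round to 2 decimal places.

€1,988.19

For each Q, cost = (D/Q)·S + (Q/2)·H.
TC(811) = (46,000/811)×320 + (811/2)×18 = €25,449.43
TC(1,555) = (46,000/1,555)×320 + (1,555/2)×18 = €23,461.24
|ΔTC| = |€25,449.43 − €23,461.24| = €1,988.19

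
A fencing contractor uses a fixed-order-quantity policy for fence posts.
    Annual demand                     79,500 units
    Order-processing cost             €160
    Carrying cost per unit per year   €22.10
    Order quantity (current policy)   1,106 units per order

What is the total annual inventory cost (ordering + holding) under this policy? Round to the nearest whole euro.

Annual ordering cost = (D/Q)·S = (79,500/1,106) × 160 = €11,500.90
Annual holding cost  = (Q/2)·H = (1,106/2) × 22.1 = €12,221.30
Total = €11,500.90 + €12,221.30 = €23,722.20

€23,722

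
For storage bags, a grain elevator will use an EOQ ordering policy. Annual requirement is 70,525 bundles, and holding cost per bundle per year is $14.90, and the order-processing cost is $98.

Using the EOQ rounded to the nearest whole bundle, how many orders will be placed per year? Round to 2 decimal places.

73.23 orders per year

Optimal lot size Q* = (2 × 70,525 × $98 / $14.9)^½ ≈ 963.18 → Q = 963
Orders per year = D/Q = 70,525 / 963 = 73.235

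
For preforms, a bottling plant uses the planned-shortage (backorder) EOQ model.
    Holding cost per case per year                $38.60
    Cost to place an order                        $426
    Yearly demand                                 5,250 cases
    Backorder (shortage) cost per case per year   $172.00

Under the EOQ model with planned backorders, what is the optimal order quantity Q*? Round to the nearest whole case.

Basic EOQ = √(2·5,250·426/38.6) = 340.413
Backorder adjustment √((H+b)/b) = √((38.6+172)/172) = 1.1065
Q* = 340.413 × 1.1065 ≈ 376.68

377 cases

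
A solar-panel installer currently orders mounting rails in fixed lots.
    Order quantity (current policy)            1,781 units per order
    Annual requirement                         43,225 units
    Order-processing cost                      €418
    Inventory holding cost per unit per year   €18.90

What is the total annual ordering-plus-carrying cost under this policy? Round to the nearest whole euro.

€26,975

Ordering: D/Q × S = 43,225/1,781 × €418 = €10,144.89
Holding:  Q/2 × H = 1,781/2 × €18.9 = €16,830.45
Total = €10,144.89 + €16,830.45 = €26,975.34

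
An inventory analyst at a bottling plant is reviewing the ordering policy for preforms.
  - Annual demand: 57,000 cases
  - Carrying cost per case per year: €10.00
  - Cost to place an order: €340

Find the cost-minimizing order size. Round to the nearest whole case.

2DS/H = 2·57,000·340/10 = 3,876,000.00
EOQ = √3,876,000.00 ≈ 1,968.76

1,969 cases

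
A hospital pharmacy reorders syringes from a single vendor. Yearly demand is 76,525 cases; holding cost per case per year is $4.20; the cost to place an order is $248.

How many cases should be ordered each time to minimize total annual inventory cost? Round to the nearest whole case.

2DS/H = 2·76,525·248/4.2 = 9,037,238.10
EOQ = √9,037,238.10 ≈ 3,006.20

3,006 cases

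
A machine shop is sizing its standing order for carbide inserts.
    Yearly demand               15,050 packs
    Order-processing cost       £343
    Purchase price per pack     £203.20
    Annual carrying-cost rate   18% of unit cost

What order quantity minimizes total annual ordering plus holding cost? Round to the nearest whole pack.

531 packs

Carrying cost H = £203.2 × 18% = £36.5760/pack/yr
EOQ = √(2DS/H) = √(2 × 15,050 × 343 / 36.576)
    = √(282,269.79) ≈ 531.29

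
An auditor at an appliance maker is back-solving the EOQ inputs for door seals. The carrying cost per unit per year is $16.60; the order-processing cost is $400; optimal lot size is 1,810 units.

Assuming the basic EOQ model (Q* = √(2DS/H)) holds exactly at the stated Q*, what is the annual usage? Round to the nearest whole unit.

EOQ relation: Q² = 2DS/H, so rearrange for the unknown.
D = Q²H / (2S) = 1,810² × 16.6 / (2 × 400) = 67,979.08

67,979 units per year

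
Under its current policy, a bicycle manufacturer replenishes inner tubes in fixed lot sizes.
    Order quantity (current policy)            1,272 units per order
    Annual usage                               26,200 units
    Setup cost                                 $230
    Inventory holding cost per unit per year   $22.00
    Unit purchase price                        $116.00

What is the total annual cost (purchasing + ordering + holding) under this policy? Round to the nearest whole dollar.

Annual ordering cost = (D/Q)·S = (26,200/1,272) × 230 = $4,737.42
Annual holding cost  = (Q/2)·H = (1,272/2) × 22 = $13,992.00
Purchase cost = D·C = 26,200 × 116 = $3,039,200.00
Total = $4,737.42 + $13,992.00 + $3,039,200.00 = $3,057,929.42

$3,057,929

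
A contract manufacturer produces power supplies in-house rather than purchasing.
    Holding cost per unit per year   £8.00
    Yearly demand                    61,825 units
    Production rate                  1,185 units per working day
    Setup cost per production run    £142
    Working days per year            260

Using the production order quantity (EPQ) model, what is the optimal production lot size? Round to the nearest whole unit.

1,657 units

d = 61,825/260 = 237.7885 units/day;  effective holding cost H(1 − d/p) = 8·(1 − 237.7885/1185) = 6.39468
Q* = √(2DS / H_eff) = √(2·61,825·142 / 6.39468) ≈ 1,657.04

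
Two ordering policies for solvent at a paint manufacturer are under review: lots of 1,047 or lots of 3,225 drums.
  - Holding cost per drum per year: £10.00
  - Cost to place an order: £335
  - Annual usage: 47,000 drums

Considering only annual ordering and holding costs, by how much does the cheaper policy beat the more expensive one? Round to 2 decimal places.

£733.97

Annual cost at Q: ordering D·S/Q plus holding Q·H/2.
TC(1,047) = (47,000/1,047)×335 + (1,047/2)×10 = £20,273.20
TC(3,225) = (47,000/3,225)×335 + (3,225/2)×10 = £21,007.17
Lots of 1,047 are cheaper by £733.97.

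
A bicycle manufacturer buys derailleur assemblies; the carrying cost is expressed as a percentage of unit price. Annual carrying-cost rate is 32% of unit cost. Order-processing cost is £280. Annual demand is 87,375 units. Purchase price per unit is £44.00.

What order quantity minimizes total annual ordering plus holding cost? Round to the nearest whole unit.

Carrying cost H = £44 × 32% = £14.0800/unit/yr
EOQ = √(2DS/H) = √(2 × 87,375 × 280 / 14.08)
    = √(3,475,142.05) ≈ 1,864.17

1,864 units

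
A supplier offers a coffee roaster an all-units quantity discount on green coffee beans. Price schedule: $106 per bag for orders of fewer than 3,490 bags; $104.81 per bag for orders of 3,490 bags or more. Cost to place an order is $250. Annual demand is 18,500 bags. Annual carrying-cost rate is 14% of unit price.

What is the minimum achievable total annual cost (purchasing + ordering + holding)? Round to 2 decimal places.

H₁ = 14%×$106 = $14.8400;  H₂ = 14%×$104.81 = $14.6734
EOQ₁ = √(2×18,500×250/14.8400) = 789.50  (< 3,490, feasible at tier 1)
EOQ₂ = √(2×18,500×250/14.6734) = 793.97  (< 3,490 → use Q = 3,490 at tier-2 price)
TC(tier 1 (EOQ₁), Q≈789.5) = $1,972,716.23
TC(tier 2, Q≈3,490.0) = $1,965,915.30
Minimum at tier 2: $1,965,915.30

$1,965,915.30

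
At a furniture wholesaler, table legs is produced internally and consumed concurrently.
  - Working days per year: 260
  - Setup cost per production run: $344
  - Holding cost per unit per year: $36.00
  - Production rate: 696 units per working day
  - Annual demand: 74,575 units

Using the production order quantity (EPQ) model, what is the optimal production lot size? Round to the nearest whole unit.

Daily demand d = 74,575/260 = 286.827; p = 696; 1 − d/p = 0.58789
EPQ = √(2DS / (H(1 − d/p)))
    = √(2 × 74,575 × 344 / (36 × 0.58789)) ≈ 1,557.01

1,557 units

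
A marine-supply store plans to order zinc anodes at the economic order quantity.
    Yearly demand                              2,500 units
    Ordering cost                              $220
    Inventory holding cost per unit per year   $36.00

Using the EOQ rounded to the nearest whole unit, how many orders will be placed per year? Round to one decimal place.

EOQ = √(2DS/H) = √(2 × 2,500 × 220 / 36)
    = √(30,555.56) ≈ 174.80 → Q = 175
Orders per year = D/Q = 2,500 / 175 = 14.286

14.3 orders per year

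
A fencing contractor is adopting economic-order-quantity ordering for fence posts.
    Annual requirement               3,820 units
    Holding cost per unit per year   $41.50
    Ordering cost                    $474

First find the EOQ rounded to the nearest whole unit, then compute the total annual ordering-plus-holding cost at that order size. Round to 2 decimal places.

$12,259.15

2DS/H = 2·3,820·474/41.5 = 87,261.69
EOQ = √87,261.69 ≈ 295.40 → Q = 295 units
Ordering: D/Q × S = 3,820/295 × $474 = $6,137.90
Holding:  Q/2 × H = 295/2 × $41.5 = $6,121.25
Total = $6,137.90 + $6,121.25 = $12,259.15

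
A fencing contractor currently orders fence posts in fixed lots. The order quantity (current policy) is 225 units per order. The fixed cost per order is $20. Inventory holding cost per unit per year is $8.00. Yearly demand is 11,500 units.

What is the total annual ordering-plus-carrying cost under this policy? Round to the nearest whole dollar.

$1,922

Annual ordering cost = (D/Q)·S = (11,500/225) × 20 = $1,022.22
Annual holding cost  = (Q/2)·H = (225/2) × 8 = $900.00
Total = $1,022.22 + $900.00 = $1,922.22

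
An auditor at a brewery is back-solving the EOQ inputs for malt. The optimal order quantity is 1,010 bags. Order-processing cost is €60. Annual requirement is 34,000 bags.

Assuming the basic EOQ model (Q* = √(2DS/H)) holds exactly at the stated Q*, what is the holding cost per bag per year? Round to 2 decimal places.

Since Q* = (2DS/H)^½, squaring gives Q*²·H = 2DS.
H = 2DS / Q² = 2 × 34,000 × 60 / 1,010² = 3.9996

€4.00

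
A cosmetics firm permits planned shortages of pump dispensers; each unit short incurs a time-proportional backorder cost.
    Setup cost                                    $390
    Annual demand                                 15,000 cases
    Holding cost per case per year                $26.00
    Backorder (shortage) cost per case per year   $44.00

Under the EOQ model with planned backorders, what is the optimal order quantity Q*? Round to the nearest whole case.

Q* = √(2DS/H) · √((H + b)/b)
   = √(2 × 15,000 × 390 / 26) · √((26 + 44) / 44)
   = 670.820 × 1.2613 ≈ 846.11

846 cases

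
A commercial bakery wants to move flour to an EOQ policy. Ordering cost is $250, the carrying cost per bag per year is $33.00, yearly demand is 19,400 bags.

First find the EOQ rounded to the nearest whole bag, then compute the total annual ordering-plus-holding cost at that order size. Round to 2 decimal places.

$17,891.34

Q* = √(2·D·S / H) = √(2·19,400·250 / 33) = √293,939.4 ≈ 542.16 → Q = 542 bags
Ordering: D/Q × S = 19,400/542 × $250 = $8,948.34
Holding:  Q/2 × H = 542/2 × $33 = $8,943.00
Total = $8,948.34 + $8,943.00 = $17,891.34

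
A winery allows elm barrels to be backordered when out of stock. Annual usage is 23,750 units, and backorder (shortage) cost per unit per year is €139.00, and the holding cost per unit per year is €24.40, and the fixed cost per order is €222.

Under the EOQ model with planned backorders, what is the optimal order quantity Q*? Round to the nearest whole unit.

Q* = √(2DS/H) · √((H + b)/b)
   = √(2 × 23,750 × 222 / 24.4) · √((24.4 + 139) / 139)
   = 657.398 × 1.0842 ≈ 712.77

713 units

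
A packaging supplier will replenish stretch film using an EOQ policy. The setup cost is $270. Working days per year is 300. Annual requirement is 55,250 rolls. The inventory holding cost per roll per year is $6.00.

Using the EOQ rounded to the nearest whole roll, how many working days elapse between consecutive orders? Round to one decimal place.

12.1 days

EOQ = √(2DS/H) = √(2 × 55,250 × 270 / 6)
    = √(4,972,500.00) ≈ 2,229.91 → Q = 2,230 rolls
T = Q/D × 300 days = 2,230/55,250 × 300 = 12.109 days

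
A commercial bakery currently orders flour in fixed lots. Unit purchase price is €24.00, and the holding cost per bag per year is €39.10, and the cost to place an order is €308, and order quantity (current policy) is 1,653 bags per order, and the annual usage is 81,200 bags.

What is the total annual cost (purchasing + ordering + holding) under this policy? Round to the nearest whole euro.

€1,996,246

Orders/yr = 81,200/1,653 = 49.123; ordering cost = 49.123 × €308 = €15,129.82
Average inventory = 1,653/2 = 826.5; holding cost = 826.5 × €39.1 = €32,316.15
Purchase cost = D·C = 81,200 × 24 = €1,948,800.00
Total = €15,129.82 + €32,316.15 + €1,948,800.00 = €1,996,245.97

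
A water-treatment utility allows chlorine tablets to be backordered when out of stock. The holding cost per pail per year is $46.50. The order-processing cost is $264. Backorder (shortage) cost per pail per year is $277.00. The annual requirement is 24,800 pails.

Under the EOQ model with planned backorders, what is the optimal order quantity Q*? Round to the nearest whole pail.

Basic EOQ = √(2·24,800·264/46.5) = 530.660
Backorder adjustment √((H+b)/b) = √((46.5+277)/277) = 1.0807
Q* = 530.660 × 1.0807 ≈ 573.47

573 pails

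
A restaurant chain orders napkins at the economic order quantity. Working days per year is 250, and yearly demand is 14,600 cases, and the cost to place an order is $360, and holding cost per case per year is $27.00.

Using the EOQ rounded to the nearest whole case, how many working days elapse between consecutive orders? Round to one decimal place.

10.7 days

Optimal lot size Q* = (2 × 14,600 × $360 / $27)^½ ≈ 623.97 → Q = 624 cases
Cycle time = (working days × Q)/D = (250 × 624) / 14,600 = 10.685 days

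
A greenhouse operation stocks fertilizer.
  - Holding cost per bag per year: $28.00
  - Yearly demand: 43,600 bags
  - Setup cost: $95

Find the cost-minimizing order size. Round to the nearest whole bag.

Q* = √(2·D·S / H) = √(2·43,600·95 / 28) = √295,857.1 ≈ 543.93

544 bags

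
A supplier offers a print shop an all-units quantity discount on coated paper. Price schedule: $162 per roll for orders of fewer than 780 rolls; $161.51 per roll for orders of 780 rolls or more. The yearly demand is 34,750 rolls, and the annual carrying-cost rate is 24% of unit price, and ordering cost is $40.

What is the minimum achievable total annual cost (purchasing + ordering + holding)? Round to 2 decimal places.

H₁ = 24%×$162 = $38.8800;  H₂ = 24%×$161.51 = $38.7624
EOQ₁ = √(2×34,750×40/38.8800) = 267.40  (< 780, feasible at tier 1)
EOQ₂ = √(2×34,750×40/38.7624) = 267.80  (< 780 → use Q = 780 at tier-2 price)
TC(tier 1 (EOQ₁), Q≈267.4) = $5,639,896.46
TC(tier 2, Q≈780.0) = $5,629,371.89
Minimum at tier 2: $5,629,371.89

$5,629,371.89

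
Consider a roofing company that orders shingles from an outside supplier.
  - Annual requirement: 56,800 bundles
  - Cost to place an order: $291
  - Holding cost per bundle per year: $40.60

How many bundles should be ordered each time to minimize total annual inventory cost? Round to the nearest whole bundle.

902 bundles

EOQ = √(2DS/H) = √(2 × 56,800 × 291 / 40.6)
    = √(814,226.60) ≈ 902.35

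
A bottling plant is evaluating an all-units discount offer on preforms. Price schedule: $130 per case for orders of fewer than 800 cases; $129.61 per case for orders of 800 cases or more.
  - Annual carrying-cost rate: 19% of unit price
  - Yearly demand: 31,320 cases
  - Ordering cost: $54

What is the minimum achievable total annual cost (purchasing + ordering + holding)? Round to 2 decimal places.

$4,071,349.66

H₁ = 19%×$130 = $24.7000;  H₂ = 19%×$129.61 = $24.6259
EOQ₁ = √(2×31,320×54/24.7000) = 370.06  (< 800, feasible at tier 1)
EOQ₂ = √(2×31,320×54/24.6259) = 370.62  (< 800 → use Q = 800 at tier-2 price)
TC(tier 1 (EOQ₁), Q≈370.1) = $4,080,740.53
TC(tier 2, Q≈800.0) = $4,071,349.66
Minimum at tier 2: $4,071,349.66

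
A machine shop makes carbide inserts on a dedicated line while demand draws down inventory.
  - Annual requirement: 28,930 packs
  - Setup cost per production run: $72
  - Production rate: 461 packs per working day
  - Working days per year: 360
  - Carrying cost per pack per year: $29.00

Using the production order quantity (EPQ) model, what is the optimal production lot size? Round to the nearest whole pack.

d = 28,930/360 = 80.3611 packs/day;  effective holding cost H(1 − d/p) = 29·(1 − 80.3611/461) = 23.94475
Q* = √(2DS / H_eff) = √(2·28,930·72 / 23.94475) ≈ 417.11

417 packs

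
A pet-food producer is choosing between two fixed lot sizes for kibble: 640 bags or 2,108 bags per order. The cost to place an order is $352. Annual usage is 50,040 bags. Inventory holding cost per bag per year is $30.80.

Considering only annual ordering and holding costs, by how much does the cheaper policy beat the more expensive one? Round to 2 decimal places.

TC(Q) = (D/Q)S + (Q/2)H
TC(640) = (50,040/640)×352 + (640/2)×30.8 = $37,378.00
TC(2,108) = (50,040/2,108)×352 + (2,108/2)×30.8 = $40,819.03
Lots of 640 are cheaper by $3,441.03.

$3,441.03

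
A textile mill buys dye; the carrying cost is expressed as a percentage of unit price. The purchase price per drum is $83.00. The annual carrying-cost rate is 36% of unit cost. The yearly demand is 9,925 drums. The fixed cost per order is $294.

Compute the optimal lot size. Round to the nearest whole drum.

Carrying cost H = $83 × 36% = $29.8800/drum/yr
Optimal lot size Q* = (2 × 9,925 × $294 / $29.88)^½ ≈ 441.94

442 drums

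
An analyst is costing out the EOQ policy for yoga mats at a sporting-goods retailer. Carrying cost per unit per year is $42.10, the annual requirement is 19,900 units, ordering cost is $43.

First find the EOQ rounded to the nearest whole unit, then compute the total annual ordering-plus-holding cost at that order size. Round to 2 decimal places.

2DS/H = 2·19,900·43/42.1 = 40,650.83
EOQ = √40,650.83 ≈ 201.62 → Q = 202 units
Annual ordering cost = (D/Q)·S = (19,900/202) × 43 = $4,236.14
Annual holding cost  = (Q/2)·H = (202/2) × 42.1 = $4,252.10
Total = $4,236.14 + $4,252.10 = $8,488.24

$8,488.24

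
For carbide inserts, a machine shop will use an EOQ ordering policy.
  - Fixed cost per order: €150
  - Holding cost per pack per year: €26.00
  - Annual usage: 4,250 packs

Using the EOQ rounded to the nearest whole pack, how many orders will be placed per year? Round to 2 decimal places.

EOQ = √(2DS/H) = √(2 × 4,250 × 150 / 26)
    = √(49,038.46) ≈ 221.45 → Q = 221
Orders per year = D/Q = 4,250 / 221 = 19.231

19.23 orders per year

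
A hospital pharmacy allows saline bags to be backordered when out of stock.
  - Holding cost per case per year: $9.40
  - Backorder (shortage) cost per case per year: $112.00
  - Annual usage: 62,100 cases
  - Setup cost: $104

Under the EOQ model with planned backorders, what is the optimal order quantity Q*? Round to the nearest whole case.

1,220 cases

Basic EOQ = √(2·62,100·104/9.4) = 1,172.232
Backorder adjustment √((H+b)/b) = √((9.4+112)/112) = 1.0411
Q* = 1,172.232 × 1.0411 ≈ 1,220.43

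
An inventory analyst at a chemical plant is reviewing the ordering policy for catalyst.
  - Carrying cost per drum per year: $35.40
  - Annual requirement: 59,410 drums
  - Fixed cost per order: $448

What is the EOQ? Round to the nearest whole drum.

1,226 drums

Q* = √(2·D·S / H) = √(2·59,410·448 / 35.4) = √1,503,710.7 ≈ 1,226.26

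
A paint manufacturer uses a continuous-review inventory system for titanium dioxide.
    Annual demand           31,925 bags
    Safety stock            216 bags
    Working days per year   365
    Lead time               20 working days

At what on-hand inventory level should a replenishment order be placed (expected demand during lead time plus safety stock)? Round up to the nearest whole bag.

1,966 bags

Daily demand d = 31,925 / 365 = 87.466 bags/day
Demand during lead time = 87.466 × 20 = 1,749.32
Reorder point = 1,749.32 + 216 = 1,965.32 → round up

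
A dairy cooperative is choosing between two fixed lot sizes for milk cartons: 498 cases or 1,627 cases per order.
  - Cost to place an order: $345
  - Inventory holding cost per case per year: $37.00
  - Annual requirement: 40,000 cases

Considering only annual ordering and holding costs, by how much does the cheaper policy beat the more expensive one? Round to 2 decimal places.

$1,657.53

TC(Q) = (D/Q)S + (Q/2)H
TC(498) = (40,000/498)×345 + (498/2)×37 = $36,923.84
TC(1,627) = (40,000/1,627)×345 + (1,627/2)×37 = $38,581.37
|ΔTC| = |$36,923.84 − $38,581.37| = $1,657.53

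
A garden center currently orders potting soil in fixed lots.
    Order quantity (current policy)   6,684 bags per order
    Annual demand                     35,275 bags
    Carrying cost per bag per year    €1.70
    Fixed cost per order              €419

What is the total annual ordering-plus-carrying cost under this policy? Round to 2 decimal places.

€7,892.68

Annual ordering cost = (D/Q)·S = (35,275/6,684) × 419 = €2,211.28
Annual holding cost  = (Q/2)·H = (6,684/2) × 1.7 = €5,681.40
Total = €2,211.28 + €5,681.40 = €7,892.68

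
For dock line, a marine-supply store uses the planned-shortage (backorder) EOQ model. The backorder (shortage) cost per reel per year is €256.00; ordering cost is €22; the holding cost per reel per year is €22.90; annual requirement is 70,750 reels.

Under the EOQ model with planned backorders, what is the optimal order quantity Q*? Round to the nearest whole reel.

385 reels

Basic EOQ = √(2·70,750·22/22.9) = 368.699
Backorder adjustment √((H+b)/b) = √((22.9+256)/256) = 1.0438
Q* = 368.699 × 1.0438 ≈ 384.84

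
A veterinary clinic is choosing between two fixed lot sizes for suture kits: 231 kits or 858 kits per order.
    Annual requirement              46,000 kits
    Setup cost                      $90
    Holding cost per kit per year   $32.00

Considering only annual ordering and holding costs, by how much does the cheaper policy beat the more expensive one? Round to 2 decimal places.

Annual cost at Q: ordering D·S/Q plus holding Q·H/2.
TC(231) = (46,000/231)×90 + (231/2)×32 = $21,618.08
TC(858) = (46,000/858)×90 + (858/2)×32 = $18,553.17
Cheaper: Q = 858.  Difference = $3,064.90

$3,064.90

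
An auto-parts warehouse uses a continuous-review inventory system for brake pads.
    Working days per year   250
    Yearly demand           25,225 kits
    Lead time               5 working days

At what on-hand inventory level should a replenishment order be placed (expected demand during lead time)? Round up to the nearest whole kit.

505 kits

Daily demand d = 25,225 / 250 = 100.900 kits/day
Demand during lead time = 100.900 × 5 = 504.50
Reorder point = 504.50 → round up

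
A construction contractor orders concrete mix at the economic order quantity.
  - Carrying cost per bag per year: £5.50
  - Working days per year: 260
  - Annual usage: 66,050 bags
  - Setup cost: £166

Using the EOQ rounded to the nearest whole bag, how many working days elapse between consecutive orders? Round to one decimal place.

7.9 days

2DS/H = 2·66,050·166/5.5 = 3,987,018.18
EOQ = √3,987,018.18 ≈ 1,996.75 → Q = 1,997 bags
Days between orders = 260 / (D/Q) = 260 / 33.075 ≈ 7.861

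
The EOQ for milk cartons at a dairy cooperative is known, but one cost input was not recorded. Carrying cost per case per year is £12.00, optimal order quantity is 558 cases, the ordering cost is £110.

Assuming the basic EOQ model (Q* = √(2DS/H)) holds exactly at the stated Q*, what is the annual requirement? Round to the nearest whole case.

Since Q* = (2DS/H)^½, squaring gives Q*²·H = 2DS.
D = Q²H / (2S) = 558² × 12 / (2 × 110) = 16,983.49

16,983 cases per year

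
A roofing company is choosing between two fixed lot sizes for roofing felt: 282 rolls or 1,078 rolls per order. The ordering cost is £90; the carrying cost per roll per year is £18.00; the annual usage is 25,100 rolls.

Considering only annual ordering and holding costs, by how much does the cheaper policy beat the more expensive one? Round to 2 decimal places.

£1,248.91

For each Q, cost = (D/Q)·S + (Q/2)·H.
TC(282) = (25,100/282)×90 + (282/2)×18 = £10,548.64
TC(1,078) = (25,100/1,078)×90 + (1,078/2)×18 = £11,797.55
|ΔTC| = |£10,548.64 − £11,797.55| = £1,248.91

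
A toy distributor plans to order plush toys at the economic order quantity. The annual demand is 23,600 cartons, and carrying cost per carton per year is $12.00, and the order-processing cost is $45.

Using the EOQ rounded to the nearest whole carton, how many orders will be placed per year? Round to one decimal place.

Q* = √(2·D·S / H) = √(2·23,600·45 / 12) = √177,000.0 ≈ 420.71 → Q = 421
N = D/Q = 23,600/421 ≈ 56.057 orders/yr

56.1 orders per year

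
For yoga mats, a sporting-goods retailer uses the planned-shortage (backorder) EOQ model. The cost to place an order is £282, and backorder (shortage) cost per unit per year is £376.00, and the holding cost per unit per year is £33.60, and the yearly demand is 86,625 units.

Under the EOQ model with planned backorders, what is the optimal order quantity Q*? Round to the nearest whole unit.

1,259 units

Q* = √(2DS/H) · √((H + b)/b)
   = √(2 × 86,625 × 282 / 33.6) · √((33.6 + 376) / 376)
   = 1,205.845 × 1.0437 ≈ 1,258.57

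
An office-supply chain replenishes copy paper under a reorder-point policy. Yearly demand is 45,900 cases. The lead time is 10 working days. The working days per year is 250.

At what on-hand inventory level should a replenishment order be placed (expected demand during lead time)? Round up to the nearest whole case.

1,836 cases

Daily demand d = 45,900 / 250 = 183.600 cases/day
Demand during lead time = 183.600 × 10 = 1,836.00
Reorder point = 1,836.00 → round up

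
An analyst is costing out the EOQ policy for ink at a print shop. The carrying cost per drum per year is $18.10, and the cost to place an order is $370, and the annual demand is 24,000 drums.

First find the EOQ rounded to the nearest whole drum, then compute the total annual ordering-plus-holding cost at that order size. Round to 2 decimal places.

Q* = √(2·D·S / H) = √(2·24,000·370 / 18.1) = √981,215.5 ≈ 990.56 → Q = 991 drums
Ordering: D/Q × S = 24,000/991 × $370 = $8,960.65
Holding:  Q/2 × H = 991/2 × $18.1 = $8,968.55
Total = $8,960.65 + $8,968.55 = $17,929.20

$17,929.20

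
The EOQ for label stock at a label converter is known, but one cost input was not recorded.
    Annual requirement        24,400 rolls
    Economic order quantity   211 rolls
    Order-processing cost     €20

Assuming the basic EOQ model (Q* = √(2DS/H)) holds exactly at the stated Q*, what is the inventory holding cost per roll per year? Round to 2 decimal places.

€21.92

Since Q* = (2DS/H)^½, squaring gives Q*²·H = 2DS.
H = 2DS / Q² = 2 × 24,400 × 20 / 211² = 21.9222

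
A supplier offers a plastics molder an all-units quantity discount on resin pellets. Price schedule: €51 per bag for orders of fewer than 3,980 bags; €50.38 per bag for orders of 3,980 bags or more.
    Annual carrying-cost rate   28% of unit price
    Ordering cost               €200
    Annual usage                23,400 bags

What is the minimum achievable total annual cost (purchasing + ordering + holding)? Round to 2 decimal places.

H₁ = 28%×€51 = €14.2800;  H₂ = 28%×€50.38 = €14.1064
EOQ₁ = √(2×23,400×200/14.2800) = 809.61  (< 3,980, feasible at tier 1)
EOQ₂ = √(2×23,400×200/14.1064) = 814.57  (< 3,980 → use Q = 3,980 at tier-2 price)
TC(tier 1 (EOQ₁), Q≈809.6) = €1,204,961.18
TC(tier 2, Q≈3,980.0) = €1,208,139.62
Minimum at tier 1 (EOQ₁): €1,204,961.18

€1,204,961.18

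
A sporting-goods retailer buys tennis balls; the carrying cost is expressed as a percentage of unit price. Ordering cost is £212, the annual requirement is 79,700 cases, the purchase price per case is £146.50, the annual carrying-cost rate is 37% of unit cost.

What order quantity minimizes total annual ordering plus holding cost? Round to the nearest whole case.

790 cases

H = i·C = 0.37 × £146.5 = £54.2050 per case-year
Optimal lot size Q* = (2 × 79,700 × £212 / £54.205)^½ ≈ 789.57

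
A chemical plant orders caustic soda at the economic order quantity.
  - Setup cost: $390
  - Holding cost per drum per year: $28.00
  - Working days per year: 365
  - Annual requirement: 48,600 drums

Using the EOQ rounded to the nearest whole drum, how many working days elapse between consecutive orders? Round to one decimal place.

8.7 days

2DS/H = 2·48,600·390/28 = 1,353,857.14
EOQ = √1,353,857.14 ≈ 1,163.55 → Q = 1,164 drums
Cycle time = (working days × Q)/D = (365 × 1,164) / 48,600 = 8.742 days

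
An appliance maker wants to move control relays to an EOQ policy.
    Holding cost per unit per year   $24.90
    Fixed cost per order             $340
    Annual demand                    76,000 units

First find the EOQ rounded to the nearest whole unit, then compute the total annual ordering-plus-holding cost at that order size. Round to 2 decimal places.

$35,872.44

2DS/H = 2·76,000·340/24.9 = 2,075,502.01
EOQ = √2,075,502.01 ≈ 1,440.66 → Q = 1,441 units
Orders/yr = 76,000/1,441 = 52.741; ordering cost = 52.741 × $340 = $17,931.99
Average inventory = 1,441/2 = 720.5; holding cost = 720.5 × $24.9 = $17,940.45
Total = $17,931.99 + $17,940.45 = $35,872.44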